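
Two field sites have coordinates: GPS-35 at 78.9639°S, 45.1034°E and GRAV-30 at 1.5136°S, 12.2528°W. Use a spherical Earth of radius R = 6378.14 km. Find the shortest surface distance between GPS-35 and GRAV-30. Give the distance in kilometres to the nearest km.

Δφ = 77.4503°,  Δλ = -57.3562°
a = sin²(Δφ/2) + cos φ₁ cos φ₂ sin²(Δλ/2) = 0.435426
c = 2·arcsin(√a) = 1.441286 rad = 82.5796°
d = R·c = 6378.14 × 1.441286 = 9192.7 km

9193 km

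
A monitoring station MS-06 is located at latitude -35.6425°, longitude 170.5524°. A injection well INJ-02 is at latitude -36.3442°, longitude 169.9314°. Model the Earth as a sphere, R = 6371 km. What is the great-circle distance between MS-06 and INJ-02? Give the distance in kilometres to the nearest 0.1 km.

Δφ = -0.7017°,  Δλ = -0.6210°
a = sin²(Δφ/2) + cos φ₁ cos φ₂ sin²(Δλ/2) = 0.000057
c = 2·arcsin(√a) = 0.015063 rad = 0.8630°
d = R·c = 6371 × 0.015063 = 96.0 km

96.0 km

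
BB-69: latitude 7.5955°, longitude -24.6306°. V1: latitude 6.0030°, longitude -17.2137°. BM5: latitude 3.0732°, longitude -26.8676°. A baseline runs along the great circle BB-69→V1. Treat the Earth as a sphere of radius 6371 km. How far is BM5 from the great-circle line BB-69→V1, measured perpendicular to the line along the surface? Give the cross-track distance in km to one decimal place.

542.4 km

δ₁₃ = central angle BB-69→BM5 = 0.087978 rad  (haversine)
θ₁₃ = bearing BB-69→BM5 = 206.334°,  θ₁₂ = bearing BB-69→V1 = 101.745°
dₓₜ = R·arcsin(sin δ₁₃ · sin(θ₁₃ − θ₁₂)) = 6371·arcsin(0.08786·sin(104.589°)) = 542.392 km
|dₓₜ| = 542.392 km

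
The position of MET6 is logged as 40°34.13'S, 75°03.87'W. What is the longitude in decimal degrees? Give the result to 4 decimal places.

75.0645°W

75° + 3.87′/60 = 75 + 0.06450 = 75.0645°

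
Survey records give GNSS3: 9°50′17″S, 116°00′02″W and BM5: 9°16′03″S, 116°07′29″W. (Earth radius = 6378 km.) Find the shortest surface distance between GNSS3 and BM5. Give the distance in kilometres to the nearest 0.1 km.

GNSS3: φ = -9.83806°, λ = -116.00056°
BM5: φ = -9.26750°, λ = -116.12472°
Δφ = 0.5706°,  Δλ = -0.1242°
a = sin²(Δφ/2) + cos φ₁ cos φ₂ sin²(Δλ/2) = 0.000026
c = 2·arcsin(√a) = 0.010185 rad = 0.5835°
d = R·c = 6378 × 0.010185 = 65.0 km

65.0 km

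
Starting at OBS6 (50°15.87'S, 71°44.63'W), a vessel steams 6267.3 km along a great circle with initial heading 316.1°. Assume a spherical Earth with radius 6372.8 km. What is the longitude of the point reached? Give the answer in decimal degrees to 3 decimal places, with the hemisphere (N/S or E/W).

107.034°W

OBS6: φ = -50.26450°, λ = -71.74383°
δ = d/R = 6267.3/6372.8 = 0.983445 rad
φ₂ = arcsin(sin φ₁ cos δ + cos φ₁ sin δ cos θ)
   = arcsin(-0.76900·0.55416 + 0.63924·0.83241·0.72055) = -2.44922°
λ₂ = λ₁ + atan2(sin θ sin δ cos φ₁, cos δ − sin φ₁ sin φ₂) = -107.03441°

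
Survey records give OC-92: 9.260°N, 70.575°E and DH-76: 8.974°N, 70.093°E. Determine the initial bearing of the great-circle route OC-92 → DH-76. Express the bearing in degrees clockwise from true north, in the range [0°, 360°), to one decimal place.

239.0°

Δλ = -0.4820°
y = sin Δλ · cos φ₂ = -0.008309
x = cos φ₁ sin φ₂ − sin φ₁ cos φ₂ cos Δλ = -0.004986
θ = atan2(y, x) = -120.9655° → 239.0345° (mod 360°)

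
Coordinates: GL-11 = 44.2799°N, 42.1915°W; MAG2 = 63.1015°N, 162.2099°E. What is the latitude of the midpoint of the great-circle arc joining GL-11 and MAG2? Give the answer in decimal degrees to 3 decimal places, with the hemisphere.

77.352°N

Bx = cos φ₂ cos Δλ = -0.411999,  By = cos φ₂ sin Δλ = -0.186903
φₘ = atan2(sin φ₁ + sin φ₂, √((cos φ₁ + Bx)² + By²)) = 77.35175°
λₘ = λ₁ + atan2(By, cos φ₁ + Bx) = -73.78041°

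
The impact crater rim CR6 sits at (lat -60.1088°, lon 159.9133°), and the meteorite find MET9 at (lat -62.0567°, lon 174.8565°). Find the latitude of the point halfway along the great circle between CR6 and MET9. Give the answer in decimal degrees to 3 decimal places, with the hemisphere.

61.289°S

Bx = cos φ₂ cos Δλ = 0.452751,  By = cos φ₂ sin Δλ = 0.120833
φₘ = atan2(sin φ₁ + sin φ₂, √((cos φ₁ + Bx)² + By²)) = -61.28887°
λₘ = λ₁ + atan2(By, cos φ₁ + Bx) = 167.15366°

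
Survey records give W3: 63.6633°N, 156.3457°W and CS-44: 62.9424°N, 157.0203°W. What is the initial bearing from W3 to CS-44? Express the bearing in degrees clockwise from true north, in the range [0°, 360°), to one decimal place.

Δλ = -0.6746°
y = sin Δλ · cos φ₂ = -0.005356
x = cos φ₁ sin φ₂ − sin φ₁ cos φ₂ cos Δλ = -0.012553
θ = atan2(y, x) = -156.8954° → 203.1046° (mod 360°)

203.1°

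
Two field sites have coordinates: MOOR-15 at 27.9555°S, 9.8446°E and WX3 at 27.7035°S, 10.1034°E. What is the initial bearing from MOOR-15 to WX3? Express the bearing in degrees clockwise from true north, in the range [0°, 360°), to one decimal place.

42.3°

Δλ = 0.2588°
y = sin Δλ · cos φ₂ = 0.003999
x = cos φ₁ sin φ₂ − sin φ₁ cos φ₂ cos Δλ = 0.004394
θ = atan2(y, x) = 42.3063° → 42.3063° (mod 360°)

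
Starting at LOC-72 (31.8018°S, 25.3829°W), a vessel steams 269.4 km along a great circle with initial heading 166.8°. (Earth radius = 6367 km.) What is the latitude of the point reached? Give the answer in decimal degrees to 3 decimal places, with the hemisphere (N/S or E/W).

34.160°S

δ = d/R = 269.4/6367 = 0.042312 rad
φ₂ = arcsin(sin φ₁ cos δ + cos φ₁ sin δ cos θ)
   = arcsin(-0.52698·0.99910 + 0.84988·0.04230·-0.97358) = -34.16030°
λ₂ = λ₁ + atan2(sin θ sin δ cos φ₁, cos δ − sin φ₁ sin φ₂) = -24.71407°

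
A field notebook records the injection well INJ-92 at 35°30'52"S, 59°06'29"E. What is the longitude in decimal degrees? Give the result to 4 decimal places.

59.1081°E

59° + 6′/60 + 29″/3600 = 59 + 0.10000 + 0.00806 = 59.1081°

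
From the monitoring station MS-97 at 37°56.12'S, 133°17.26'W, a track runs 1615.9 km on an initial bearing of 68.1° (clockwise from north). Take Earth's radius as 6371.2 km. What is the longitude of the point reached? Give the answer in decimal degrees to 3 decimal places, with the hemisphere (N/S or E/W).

MS-97: φ = -37.93533°, λ = -133.28767°
δ = d/R = 1615.9/6371.2 = 0.253626 rad
φ₂ = arcsin(sin φ₁ cos δ + cos φ₁ sin δ cos θ)
   = arcsin(-0.61477·0.96801 + 0.78871·0.25092·0.37299) = -31.41889°
λ₂ = λ₁ + atan2(sin θ sin δ cos φ₁, cos δ − sin φ₁ sin φ₂) = -117.45626°

117.456°W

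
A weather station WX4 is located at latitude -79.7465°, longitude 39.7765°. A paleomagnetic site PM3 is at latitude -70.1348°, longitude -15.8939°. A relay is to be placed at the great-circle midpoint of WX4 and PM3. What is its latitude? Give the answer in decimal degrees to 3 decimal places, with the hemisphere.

76.442°S

Bx = cos φ₂ cos Δλ = 0.191636,  By = cos φ₂ sin Δλ = -0.280616
φₘ = atan2(sin φ₁ + sin φ₂, √((cos φ₁ + Bx)² + By²)) = -76.44226°
λₘ = λ₁ + atan2(By, cos φ₁ + Bx) = 2.57213°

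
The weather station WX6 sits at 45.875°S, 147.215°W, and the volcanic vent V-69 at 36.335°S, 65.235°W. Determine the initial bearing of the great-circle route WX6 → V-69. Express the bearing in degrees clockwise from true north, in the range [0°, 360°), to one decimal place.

112.6°

Δλ = 81.9800°
y = sin Δλ · cos φ₂ = 0.797688
x = cos φ₁ sin φ₂ − sin φ₁ cos φ₂ cos Δλ = -0.331840
θ = atan2(y, x) = 112.5875° → 112.5875° (mod 360°)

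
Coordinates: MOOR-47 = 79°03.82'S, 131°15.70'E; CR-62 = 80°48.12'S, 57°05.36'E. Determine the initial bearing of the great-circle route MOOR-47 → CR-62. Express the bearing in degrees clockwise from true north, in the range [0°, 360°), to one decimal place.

226.8°

MOOR-47: φ = -79.06367°, λ = +131.26167°
CR-62: φ = -80.80200°, λ = +57.08933°
Δλ = -74.1723°
y = sin Δλ · cos φ₂ = -0.153786
x = cos φ₁ sin φ₂ − sin φ₁ cos φ₂ cos Δλ = -0.144473
θ = atan2(y, x) = -133.2115° → 226.7885° (mod 360°)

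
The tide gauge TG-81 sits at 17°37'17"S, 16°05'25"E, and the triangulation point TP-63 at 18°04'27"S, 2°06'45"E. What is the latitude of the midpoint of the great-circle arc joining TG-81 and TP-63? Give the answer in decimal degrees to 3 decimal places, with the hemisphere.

TG-81: φ = -17.62139°, λ = +16.09028°
TP-63: φ = -18.07417°, λ = +2.11250°
Bx = cos φ₂ cos Δλ = 0.922506,  By = cos φ₂ sin Δλ = -0.229627
φₘ = atan2(sin φ₁ + sin φ₂, √((cos φ₁ + Bx)² + By²)) = -17.97282°
λₘ = λ₁ + atan2(By, cos φ₁ + Bx) = 9.11032°

17.973°S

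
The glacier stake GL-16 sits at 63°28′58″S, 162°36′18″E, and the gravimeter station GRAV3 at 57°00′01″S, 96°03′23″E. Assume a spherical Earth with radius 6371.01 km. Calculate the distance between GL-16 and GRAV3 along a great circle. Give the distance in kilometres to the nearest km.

3568 km

GL-16: φ = -63.48278°, λ = +162.60500°
GRAV3: φ = -57.00028°, λ = +96.05639°
Δφ = 6.4825°,  Δλ = -66.5486°
a = sin²(Δφ/2) + cos φ₁ cos φ₂ sin²(Δλ/2) = 0.076392
c = 2·arcsin(√a) = 0.560073 rad = 32.0898°
d = R·c = 6371.01 × 0.560073 = 3568.2 km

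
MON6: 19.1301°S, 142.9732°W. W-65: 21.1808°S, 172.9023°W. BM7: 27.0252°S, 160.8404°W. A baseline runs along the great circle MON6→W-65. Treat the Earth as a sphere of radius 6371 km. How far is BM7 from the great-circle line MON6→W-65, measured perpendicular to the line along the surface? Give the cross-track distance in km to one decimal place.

670.6 km

δ₁₃ = central angle MON6→BM7 = 0.317783 rad  (haversine)
θ₁₃ = bearing MON6→BM7 = 241.009°,  θ₁₂ = bearing MON6→W-65 = 260.658°
dₓₜ = R·arcsin(sin δ₁₃ · sin(θ₁₃ − θ₁₂)) = 6371·arcsin(0.31246·sin(-19.648°)) = -670.605 km
|dₓₜ| = 670.605 km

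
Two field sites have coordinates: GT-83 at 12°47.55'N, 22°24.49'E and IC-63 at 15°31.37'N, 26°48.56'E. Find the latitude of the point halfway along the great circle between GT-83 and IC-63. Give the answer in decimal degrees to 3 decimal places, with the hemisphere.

14.168°N

GT-83: φ = +12.79250°, λ = +22.40817°
IC-63: φ = +15.52283°, λ = +26.80933°
Bx = cos φ₂ cos Δλ = 0.960683,  By = cos φ₂ sin Δλ = 0.073940
φₘ = atan2(sin φ₁ + sin φ₂, √((cos φ₁ + Bx)² + By²)) = 14.16769°
λₘ = λ₁ + atan2(By, cos φ₁ + Bx) = 24.59551°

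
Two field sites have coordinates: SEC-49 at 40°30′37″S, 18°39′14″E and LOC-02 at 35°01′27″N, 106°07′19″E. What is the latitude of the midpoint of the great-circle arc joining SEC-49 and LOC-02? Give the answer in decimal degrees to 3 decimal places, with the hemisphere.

3.791°S

SEC-49: φ = -40.51028°, λ = +18.65389°
LOC-02: φ = +35.02417°, λ = +106.12194°
Bx = cos φ₂ cos Δλ = 0.036176,  By = cos φ₂ sin Δλ = 0.818111
φₘ = atan2(sin φ₁ + sin φ₂, √((cos φ₁ + Bx)² + By²)) = -3.79128°
λₘ = λ₁ + atan2(By, cos φ₁ + Bx) = 64.42194°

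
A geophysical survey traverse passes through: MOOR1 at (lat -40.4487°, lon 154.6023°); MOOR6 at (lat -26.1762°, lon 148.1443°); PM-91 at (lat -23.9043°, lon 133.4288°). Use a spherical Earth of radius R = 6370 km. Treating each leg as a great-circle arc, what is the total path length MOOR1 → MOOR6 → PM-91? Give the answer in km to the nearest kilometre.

3198 km

MOOR1→MOOR6: c = 0.266112 rad, d = 1695.13 km
MOOR6→PM-91: c = 0.235910 rad, d = 1502.75 km
Total = 1695.13 + 1502.75 = 3197.88 km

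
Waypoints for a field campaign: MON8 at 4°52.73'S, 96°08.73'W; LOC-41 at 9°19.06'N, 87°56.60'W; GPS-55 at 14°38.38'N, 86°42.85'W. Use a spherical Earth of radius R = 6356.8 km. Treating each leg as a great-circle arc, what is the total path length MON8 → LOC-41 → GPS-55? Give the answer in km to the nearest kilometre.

2423 km

MON8: φ = -4.87883°, λ = -96.14550°
LOC-41: φ = +9.31767°, λ = -87.94333°
GPS-55: φ = +14.63967°, λ = -86.71417°
MON8→LOC-41: c = 0.285920 rad, d = 1817.53 km
LOC-41→GPS-55: c = 0.095226 rad, d = 605.33 km
Total = 1817.53 + 605.33 = 2422.86 km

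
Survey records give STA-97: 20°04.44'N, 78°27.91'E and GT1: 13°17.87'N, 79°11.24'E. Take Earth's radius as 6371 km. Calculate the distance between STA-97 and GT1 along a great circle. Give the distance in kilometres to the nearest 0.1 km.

STA-97: φ = +20.07400°, λ = +78.46517°
GT1: φ = +13.29783°, λ = +79.18733°
Δφ = -6.7762°,  Δλ = 0.7222°
a = sin²(Δφ/2) + cos φ₁ cos φ₂ sin²(Δλ/2) = 0.003529
c = 2·arcsin(√a) = 0.118880 rad = 6.8113°
d = R·c = 6371 × 0.118880 = 757.4 km

757.4 km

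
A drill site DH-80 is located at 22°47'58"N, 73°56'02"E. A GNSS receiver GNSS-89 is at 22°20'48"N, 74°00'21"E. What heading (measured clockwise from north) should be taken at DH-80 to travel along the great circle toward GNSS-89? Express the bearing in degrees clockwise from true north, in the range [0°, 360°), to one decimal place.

171.6°

DH-80: φ = +22.79944°, λ = +73.93389°
GNSS-89: φ = +22.34667°, λ = +74.00583°
Δλ = 0.0719°
y = sin Δλ · cos φ₂ = 0.001161
x = cos φ₁ sin φ₂ − sin φ₁ cos φ₂ cos Δλ = -0.007902
θ = atan2(y, x) = 171.6391° → 171.6391° (mod 360°)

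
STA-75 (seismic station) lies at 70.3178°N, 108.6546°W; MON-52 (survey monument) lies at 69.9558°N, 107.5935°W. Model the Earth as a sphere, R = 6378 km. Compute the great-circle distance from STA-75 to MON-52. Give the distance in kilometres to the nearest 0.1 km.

56.9 km

Δφ = -0.3620°,  Δλ = 1.0611°
a = sin²(Δφ/2) + cos φ₁ cos φ₂ sin²(Δλ/2) = 0.000020
c = 2·arcsin(√a) = 0.008917 rad = 0.5109°
d = R·c = 6378 × 0.008917 = 56.9 km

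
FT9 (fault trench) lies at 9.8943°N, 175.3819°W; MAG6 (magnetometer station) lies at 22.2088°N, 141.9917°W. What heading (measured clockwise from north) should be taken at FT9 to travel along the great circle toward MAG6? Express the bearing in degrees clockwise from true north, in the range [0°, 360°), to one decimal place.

Δλ = 33.3902°
y = sin Δλ · cos φ₂ = 0.509510
x = cos φ₁ sin φ₂ − sin φ₁ cos φ₂ cos Δλ = 0.239536
θ = atan2(y, x) = 64.8204° → 64.8204° (mod 360°)

64.8°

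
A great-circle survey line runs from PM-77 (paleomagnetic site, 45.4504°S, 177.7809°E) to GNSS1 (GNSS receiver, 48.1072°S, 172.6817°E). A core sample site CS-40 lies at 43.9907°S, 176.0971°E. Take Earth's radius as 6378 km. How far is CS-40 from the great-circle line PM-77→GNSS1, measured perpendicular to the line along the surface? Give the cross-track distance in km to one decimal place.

δ₁₃ = central angle PM-77→CS-40 = 0.032939 rad  (haversine)
θ₁₃ = bearing PM-77→CS-40 = 320.066°,  θ₁₂ = bearing PM-77→GNSS1 = 230.897°
dₓₜ = R·arcsin(sin δ₁₃ · sin(θ₁₃ − θ₁₂)) = 6378·arcsin(0.03293·sin(89.168°)) = 210.063 km
|dₓₜ| = 210.063 km

210.1 km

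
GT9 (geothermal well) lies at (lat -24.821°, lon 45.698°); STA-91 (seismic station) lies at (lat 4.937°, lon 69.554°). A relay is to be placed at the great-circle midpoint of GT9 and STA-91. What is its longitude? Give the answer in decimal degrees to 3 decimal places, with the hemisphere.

58.190°E

Bx = cos φ₂ cos Δλ = 0.911172,  By = cos φ₂ sin Δλ = 0.402939
φₘ = atan2(sin φ₁ + sin φ₂, √((cos φ₁ + Bx)² + By²)) = -10.15640°
λₘ = λ₁ + atan2(By, cos φ₁ + Bx) = 58.18964°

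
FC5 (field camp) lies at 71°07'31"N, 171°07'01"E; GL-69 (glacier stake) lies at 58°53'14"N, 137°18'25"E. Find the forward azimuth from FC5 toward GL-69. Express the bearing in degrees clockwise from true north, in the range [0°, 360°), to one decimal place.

FC5: φ = +71.12528°, λ = +171.11694°
GL-69: φ = +58.88722°, λ = +137.30694°
Δλ = -33.8100°
y = sin Δλ · cos φ₂ = -0.287526
x = cos φ₁ sin φ₂ − sin φ₁ cos φ₂ cos Δλ = -0.129288
θ = atan2(y, x) = -114.2114° → 245.7886° (mod 360°)

245.8°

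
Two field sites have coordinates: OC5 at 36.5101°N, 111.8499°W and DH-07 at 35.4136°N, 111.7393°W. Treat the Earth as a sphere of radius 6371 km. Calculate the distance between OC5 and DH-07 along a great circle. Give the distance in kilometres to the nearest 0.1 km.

122.3 km

Δφ = -1.0965°,  Δλ = 0.1106°
a = sin²(Δφ/2) + cos φ₁ cos φ₂ sin²(Δλ/2) = 0.000092
c = 2·arcsin(√a) = 0.019201 rad = 1.1001°
d = R·c = 6371 × 0.019201 = 122.3 km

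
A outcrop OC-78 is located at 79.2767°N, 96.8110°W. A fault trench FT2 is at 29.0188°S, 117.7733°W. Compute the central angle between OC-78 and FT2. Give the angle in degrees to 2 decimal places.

108.95°

Δφ = -108.2955°,  Δλ = -20.9623°
a = sin²(Δφ/2) + cos φ₁ cos φ₂ sin²(Δλ/2) = 0.662343
c = 2·arcsin(√a) = 1.901477 rad = 108.9466°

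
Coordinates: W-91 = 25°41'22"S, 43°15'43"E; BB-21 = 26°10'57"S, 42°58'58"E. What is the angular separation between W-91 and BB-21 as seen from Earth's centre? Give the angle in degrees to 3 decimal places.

0.553°

W-91: φ = -25.68944°, λ = +43.26194°
BB-21: φ = -26.18250°, λ = +42.98278°
Δφ = -0.4931°,  Δλ = -0.2792°
a = sin²(Δφ/2) + cos φ₁ cos φ₂ sin²(Δλ/2) = 0.000023
c = 2·arcsin(√a) = 0.009657 rad = 0.5533°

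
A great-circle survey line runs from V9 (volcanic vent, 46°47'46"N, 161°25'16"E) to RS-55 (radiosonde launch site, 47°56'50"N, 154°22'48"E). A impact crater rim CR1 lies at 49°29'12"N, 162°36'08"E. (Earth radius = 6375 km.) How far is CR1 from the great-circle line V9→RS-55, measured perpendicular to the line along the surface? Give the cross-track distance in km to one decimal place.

V9: φ = +46.79611°, λ = +161.42111°
RS-55: φ = +47.94722°, λ = +154.38000°
CR1: φ = +49.48667°, λ = +162.60222°
δ₁₃ = central angle V9→CR1 = 0.048931 rad  (haversine)
θ₁₃ = bearing V9→CR1 = 15.889°,  θ₁₂ = bearing V9→RS-55 = 286.147°
dₓₜ = R·arcsin(sin δ₁₃ · sin(θ₁₃ − θ₁₂)) = 6375·arcsin(0.04891·sin(-270.258°)) = 311.930 km
|dₓₜ| = 311.930 km

311.9 km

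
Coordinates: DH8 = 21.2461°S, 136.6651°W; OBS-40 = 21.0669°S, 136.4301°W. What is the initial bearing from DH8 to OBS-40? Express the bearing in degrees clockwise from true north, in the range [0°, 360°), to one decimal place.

Δλ = 0.2350°
y = sin Δλ · cos φ₂ = 0.003827
x = cos φ₁ sin φ₂ − sin φ₁ cos φ₂ cos Δλ = 0.003125
θ = atan2(y, x) = 50.7708° → 50.7708° (mod 360°)

50.8°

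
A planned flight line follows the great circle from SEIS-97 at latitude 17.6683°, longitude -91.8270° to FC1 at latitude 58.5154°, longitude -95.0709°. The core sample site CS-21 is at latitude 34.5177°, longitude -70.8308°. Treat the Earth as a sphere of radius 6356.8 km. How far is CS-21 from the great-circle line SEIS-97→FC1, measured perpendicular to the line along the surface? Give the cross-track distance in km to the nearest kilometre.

δ₁₃ = central angle SEIS-97→CS-21 = 0.439549 rad  (haversine)
θ₁₃ = bearing SEIS-97→CS-21 = 43.930°,  θ₁₂ = bearing SEIS-97→FC1 = 357.414°
dₓₜ = R·arcsin(sin δ₁₃ · sin(θ₁₃ − θ₁₂)) = 6356.8·arcsin(0.42553·sin(-313.483°)) = 1995.291 km
|dₓₜ| = 1995.291 km

1995 km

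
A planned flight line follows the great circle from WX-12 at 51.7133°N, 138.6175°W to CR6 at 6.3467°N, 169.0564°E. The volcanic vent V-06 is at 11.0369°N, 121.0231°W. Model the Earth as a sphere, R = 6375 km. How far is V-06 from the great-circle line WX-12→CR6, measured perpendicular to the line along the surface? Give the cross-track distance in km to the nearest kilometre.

4795 km

δ₁₃ = central angle WX-12→V-06 = 0.752541 rad  (haversine)
θ₁₃ = bearing WX-12→V-06 = 154.274°,  θ₁₂ = bearing WX-12→CR6 = 242.570°
dₓₜ = R·arcsin(sin δ₁₃ · sin(θ₁₃ − θ₁₂)) = 6375·arcsin(0.68350·sin(-88.296°)) = -4794.811 km
|dₓₜ| = 4794.811 km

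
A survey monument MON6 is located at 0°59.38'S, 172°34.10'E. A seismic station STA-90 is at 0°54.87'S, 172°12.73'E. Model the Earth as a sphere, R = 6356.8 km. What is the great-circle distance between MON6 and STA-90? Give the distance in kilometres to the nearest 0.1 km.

40.4 km

MON6: φ = -0.98967°, λ = +172.56833°
STA-90: φ = -0.91450°, λ = +172.21217°
Δφ = 0.0752°,  Δλ = -0.3562°
a = sin²(Δφ/2) + cos φ₁ cos φ₂ sin²(Δλ/2) = 0.000010
c = 2·arcsin(√a) = 0.006352 rad = 0.3640°
d = R·c = 6356.8 × 0.006352 = 40.4 km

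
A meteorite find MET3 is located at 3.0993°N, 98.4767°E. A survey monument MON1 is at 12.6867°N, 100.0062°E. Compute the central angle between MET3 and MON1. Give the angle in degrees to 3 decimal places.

9.706°

Δφ = 9.5874°,  Δλ = 1.5295°
a = sin²(Δφ/2) + cos φ₁ cos φ₂ sin²(Δλ/2) = 0.007157
c = 2·arcsin(√a) = 0.169403 rad = 9.7061°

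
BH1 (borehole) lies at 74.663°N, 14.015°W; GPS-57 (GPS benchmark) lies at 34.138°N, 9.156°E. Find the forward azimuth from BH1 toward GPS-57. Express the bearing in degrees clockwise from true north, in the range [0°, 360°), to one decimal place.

Δλ = 23.1710°
y = sin Δλ · cos φ₂ = 0.325676
x = cos φ₁ sin φ₂ − sin φ₁ cos φ₂ cos Δλ = -0.585392
θ = atan2(y, x) = 150.9111° → 150.9111° (mod 360°)

150.9°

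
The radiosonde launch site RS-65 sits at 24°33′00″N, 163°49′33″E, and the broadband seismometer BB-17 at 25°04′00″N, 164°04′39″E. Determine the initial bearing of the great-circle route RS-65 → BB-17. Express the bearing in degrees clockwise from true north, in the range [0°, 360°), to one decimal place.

23.8°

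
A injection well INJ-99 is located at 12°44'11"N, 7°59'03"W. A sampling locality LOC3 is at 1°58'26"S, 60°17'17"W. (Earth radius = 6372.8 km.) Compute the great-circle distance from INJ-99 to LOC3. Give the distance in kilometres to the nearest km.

INJ-99: φ = +12.73639°, λ = -7.98417°
LOC3: φ = -1.97389°, λ = -60.28806°
Δφ = -14.7103°,  Δλ = -52.3039°
a = sin²(Δφ/2) + cos φ₁ cos φ₂ sin²(Δλ/2) = 0.205760
c = 2·arcsin(√a) = 0.941618 rad = 53.9508°
d = R·c = 6372.8 × 0.941618 = 6000.7 km

6001 km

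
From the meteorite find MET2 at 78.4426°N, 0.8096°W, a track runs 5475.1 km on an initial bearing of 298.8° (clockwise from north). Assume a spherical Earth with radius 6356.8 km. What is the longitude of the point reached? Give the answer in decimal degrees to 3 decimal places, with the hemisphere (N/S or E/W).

109.705°W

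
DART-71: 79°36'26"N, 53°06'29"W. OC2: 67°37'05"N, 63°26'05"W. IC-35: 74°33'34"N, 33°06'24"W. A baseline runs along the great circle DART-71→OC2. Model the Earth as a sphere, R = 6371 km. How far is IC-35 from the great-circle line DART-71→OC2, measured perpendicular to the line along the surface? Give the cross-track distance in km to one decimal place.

698.4 km

DART-71: φ = +79.60722°, λ = -53.10806°
OC2: φ = +67.61806°, λ = -63.43472°
IC-35: φ = +74.55944°, λ = -33.10667°
δ₁₃ = central angle DART-71→IC-35 = 0.116472 rad  (haversine)
θ₁₃ = bearing DART-71→IC-35 = 128.406°,  θ₁₂ = bearing DART-71→OC2 = 198.700°
dₓₜ = R·arcsin(sin δ₁₃ · sin(θ₁₃ − θ₁₂)) = 6371·arcsin(0.11621·sin(-70.295°)) = -698.406 km
|dₓₜ| = 698.406 km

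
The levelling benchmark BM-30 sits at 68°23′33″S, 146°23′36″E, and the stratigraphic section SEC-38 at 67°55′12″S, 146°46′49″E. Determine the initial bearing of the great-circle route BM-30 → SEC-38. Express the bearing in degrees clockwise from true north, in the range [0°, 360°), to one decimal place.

BM-30: φ = -68.39250°, λ = +146.39333°
SEC-38: φ = -67.92000°, λ = +146.78028°
Δλ = 0.3869°
y = sin Δλ · cos φ₂ = 0.002539
x = cos φ₁ sin φ₂ − sin φ₁ cos φ₂ cos Δλ = 0.008239
θ = atan2(y, x) = 17.1259° → 17.1259° (mod 360°)

17.1°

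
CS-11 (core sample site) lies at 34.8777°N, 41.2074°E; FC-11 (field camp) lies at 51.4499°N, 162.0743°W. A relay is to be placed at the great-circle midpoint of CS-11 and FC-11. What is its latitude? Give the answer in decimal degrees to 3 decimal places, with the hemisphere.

75.526°N

Bx = cos φ₂ cos Δλ = -0.572453,  By = cos φ₂ sin Δλ = 0.246321
φₘ = atan2(sin φ₁ + sin φ₂, √((cos φ₁ + Bx)² + By²)) = 75.52603°
λₘ = λ₁ + atan2(By, cos φ₁ + Bx) = 86.02185°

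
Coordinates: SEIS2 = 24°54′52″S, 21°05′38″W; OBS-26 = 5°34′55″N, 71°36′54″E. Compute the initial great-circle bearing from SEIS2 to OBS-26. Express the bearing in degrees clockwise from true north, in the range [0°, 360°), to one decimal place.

SEIS2: φ = -24.91444°, λ = -21.09389°
OBS-26: φ = +5.58194°, λ = +71.61500°
Δλ = 92.7089°
y = sin Δλ · cos φ₂ = 0.994146
x = cos φ₁ sin φ₂ − sin φ₁ cos φ₂ cos Δλ = 0.068402
θ = atan2(y, x) = 86.0640° → 86.0640° (mod 360°)

86.1°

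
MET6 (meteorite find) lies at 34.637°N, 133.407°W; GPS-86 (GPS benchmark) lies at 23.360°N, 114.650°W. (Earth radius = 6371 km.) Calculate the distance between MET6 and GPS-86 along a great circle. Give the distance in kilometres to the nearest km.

2207 km

Δφ = -11.2770°,  Δλ = 18.7570°
a = sin²(Δφ/2) + cos φ₁ cos φ₂ sin²(Δλ/2) = 0.029711
c = 2·arcsin(√a) = 0.346467 rad = 19.8511°
d = R·c = 6371 × 0.346467 = 2207.3 km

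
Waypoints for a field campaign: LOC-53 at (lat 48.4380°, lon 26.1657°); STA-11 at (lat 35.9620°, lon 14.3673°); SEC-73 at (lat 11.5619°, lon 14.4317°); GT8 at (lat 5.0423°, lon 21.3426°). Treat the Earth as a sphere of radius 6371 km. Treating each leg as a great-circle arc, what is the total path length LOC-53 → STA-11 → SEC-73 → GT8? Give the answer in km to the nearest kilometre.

5453 km

LOC-53→STA-11: c = 0.265194 rad, d = 1689.55 km
STA-11→SEC-73: c = 0.425863 rad, d = 2713.18 km
SEC-73→GT8: c = 0.164853 rad, d = 1050.28 km
Total = 1689.55 + 2713.18 + 1050.28 = 5453.00 km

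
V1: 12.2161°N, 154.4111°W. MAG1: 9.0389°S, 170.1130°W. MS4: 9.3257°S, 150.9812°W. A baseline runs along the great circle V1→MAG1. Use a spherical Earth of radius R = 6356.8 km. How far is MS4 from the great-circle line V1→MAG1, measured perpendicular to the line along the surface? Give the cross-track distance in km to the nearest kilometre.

δ₁₃ = central angle V1→MS4 = 0.380653 rad  (haversine)
θ₁₃ = bearing V1→MS4 = 170.857°,  θ₁₂ = bearing V1→MAG1 = 216.997°
dₓₜ = R·arcsin(sin δ₁₃ · sin(θ₁₃ − θ₁₂)) = 6356.8·arcsin(0.37153·sin(-46.140°)) = -1723.940 km
|dₓₜ| = 1723.940 km

1724 km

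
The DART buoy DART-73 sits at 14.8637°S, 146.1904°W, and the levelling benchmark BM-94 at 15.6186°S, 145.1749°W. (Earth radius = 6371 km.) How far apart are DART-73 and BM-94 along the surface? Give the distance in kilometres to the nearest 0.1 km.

137.5 km

Δφ = -0.7549°,  Δλ = 1.0155°
a = sin²(Δφ/2) + cos φ₁ cos φ₂ sin²(Δλ/2) = 0.000116
c = 2·arcsin(√a) = 0.021587 rad = 1.2369°
d = R·c = 6371 × 0.021587 = 137.5 km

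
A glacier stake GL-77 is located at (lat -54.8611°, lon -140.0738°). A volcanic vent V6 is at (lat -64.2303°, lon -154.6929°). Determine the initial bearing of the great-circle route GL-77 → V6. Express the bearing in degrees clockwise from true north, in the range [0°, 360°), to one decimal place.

212.2°

Δλ = -14.6191°
y = sin Δλ · cos φ₂ = -0.109729
x = cos φ₁ sin φ₂ − sin φ₁ cos φ₂ cos Δλ = -0.174306
θ = atan2(y, x) = -147.8088° → 212.1912° (mod 360°)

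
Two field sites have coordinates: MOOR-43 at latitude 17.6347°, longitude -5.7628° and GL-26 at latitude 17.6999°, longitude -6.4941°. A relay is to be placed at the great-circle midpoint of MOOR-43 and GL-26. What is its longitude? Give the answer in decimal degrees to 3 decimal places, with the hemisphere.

Bx = cos φ₂ cos Δλ = 0.952584,  By = cos φ₂ sin Δλ = -0.012159
φₘ = atan2(sin φ₁ + sin φ₂, √((cos φ₁ + Bx)² + By²)) = 17.66764°
λₘ = λ₁ + atan2(By, cos φ₁ + Bx) = -6.12838°

6.128°W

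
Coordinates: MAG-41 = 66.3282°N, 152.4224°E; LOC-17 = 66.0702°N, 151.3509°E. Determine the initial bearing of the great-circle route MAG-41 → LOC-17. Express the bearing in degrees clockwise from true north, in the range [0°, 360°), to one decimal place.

239.7°

Δλ = -1.0715°
y = sin Δλ · cos φ₂ = -0.007585
x = cos φ₁ sin φ₂ − sin φ₁ cos φ₂ cos Δλ = -0.004438
θ = atan2(y, x) = -120.3316° → 239.6684° (mod 360°)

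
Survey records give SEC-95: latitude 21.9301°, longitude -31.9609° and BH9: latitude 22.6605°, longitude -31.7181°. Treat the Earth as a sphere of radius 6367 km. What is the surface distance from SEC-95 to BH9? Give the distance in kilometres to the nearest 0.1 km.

84.9 km

Δφ = 0.7304°,  Δλ = 0.2428°
a = sin²(Δφ/2) + cos φ₁ cos φ₂ sin²(Δλ/2) = 0.000044
c = 2·arcsin(√a) = 0.013337 rad = 0.7642°
d = R·c = 6367 × 0.013337 = 84.9 km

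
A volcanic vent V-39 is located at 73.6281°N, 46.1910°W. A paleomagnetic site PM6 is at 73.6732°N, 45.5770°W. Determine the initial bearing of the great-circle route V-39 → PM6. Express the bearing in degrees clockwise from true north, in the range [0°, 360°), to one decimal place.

Δλ = 0.6140°
y = sin Δλ · cos φ₂ = 0.003012
x = cos φ₁ sin φ₂ − sin φ₁ cos φ₂ cos Δλ = 0.000803
θ = atan2(y, x) = 75.0809° → 75.0809° (mod 360°)

75.1°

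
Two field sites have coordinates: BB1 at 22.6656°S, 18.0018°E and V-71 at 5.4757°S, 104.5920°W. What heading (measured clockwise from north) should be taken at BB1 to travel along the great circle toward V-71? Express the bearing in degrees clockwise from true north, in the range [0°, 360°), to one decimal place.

Δλ = -122.5938°
y = sin Δλ · cos φ₂ = -0.838666
x = cos φ₁ sin φ₂ − sin φ₁ cos φ₂ cos Δλ = -0.294688
θ = atan2(y, x) = -109.3603° → 250.6397° (mod 360°)

250.6°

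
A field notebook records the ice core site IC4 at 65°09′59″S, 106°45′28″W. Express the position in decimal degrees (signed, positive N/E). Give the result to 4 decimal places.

-65.1664°, -106.7578°

lat: 65.1664° S → -65.1664°
lon: 106.7578° W → -106.7578°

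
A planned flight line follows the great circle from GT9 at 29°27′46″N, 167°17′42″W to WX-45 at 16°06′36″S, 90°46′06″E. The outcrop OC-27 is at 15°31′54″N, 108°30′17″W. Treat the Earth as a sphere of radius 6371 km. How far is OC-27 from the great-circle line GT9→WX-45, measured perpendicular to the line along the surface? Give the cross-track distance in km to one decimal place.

875.2 km

GT9: φ = +29.46278°, λ = -167.29500°
WX-45: φ = -16.11000°, λ = +90.76833°
OC-27: φ = +15.53167°, λ = -108.50472°
δ₁₃ = central angle GT9→OC-27 = 0.968678 rad  (haversine)
θ₁₃ = bearing GT9→OC-27 = 90.863°,  θ₁₂ = bearing GT9→WX-45 = 261.298°
dₓₜ = R·arcsin(sin δ₁₃ · sin(θ₁₃ − θ₁₂)) = 6371·arcsin(0.82414·sin(-170.435°)) = -875.221 km
|dₓₜ| = 875.221 km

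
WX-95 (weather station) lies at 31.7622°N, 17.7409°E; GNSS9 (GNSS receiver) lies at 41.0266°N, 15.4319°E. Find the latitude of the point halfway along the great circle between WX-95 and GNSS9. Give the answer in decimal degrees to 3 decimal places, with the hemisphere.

Bx = cos φ₂ cos Δλ = 0.753792,  By = cos φ₂ sin Δλ = -0.030394
φₘ = atan2(sin φ₁ + sin φ₂, √((cos φ₁ + Bx)² + By²)) = 36.39994°
λₘ = λ₁ + atan2(By, cos φ₁ + Bx) = 16.65536°

36.400°N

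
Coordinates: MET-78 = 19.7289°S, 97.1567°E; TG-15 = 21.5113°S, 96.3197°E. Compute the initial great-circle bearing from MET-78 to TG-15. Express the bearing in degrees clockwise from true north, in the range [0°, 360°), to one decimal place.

203.6°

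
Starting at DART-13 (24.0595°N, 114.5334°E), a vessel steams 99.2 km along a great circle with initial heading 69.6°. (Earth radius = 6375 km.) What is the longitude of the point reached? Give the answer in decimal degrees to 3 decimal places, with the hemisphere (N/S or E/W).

115.451°E

δ = d/R = 99.2/6375 = 0.015561 rad
φ₂ = arcsin(sin φ₁ cos δ + cos φ₁ sin δ cos θ)
   = arcsin(0.40769·0.99988 + 0.91312·0.01556·0.34857) = 24.36754°
λ₂ = λ₁ + atan2(sin θ sin δ cos φ₁, cos δ − sin φ₁ sin φ₂) = 115.45077°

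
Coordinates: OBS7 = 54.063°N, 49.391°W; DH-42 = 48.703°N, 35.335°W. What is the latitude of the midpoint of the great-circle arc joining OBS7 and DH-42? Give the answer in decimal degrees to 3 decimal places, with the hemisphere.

51.593°N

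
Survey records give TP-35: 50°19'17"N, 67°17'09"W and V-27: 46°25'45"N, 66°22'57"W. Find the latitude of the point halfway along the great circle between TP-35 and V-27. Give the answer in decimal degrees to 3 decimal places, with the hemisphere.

TP-35: φ = +50.32139°, λ = -67.28583°
V-27: φ = +46.42917°, λ = -66.38250°
Bx = cos φ₂ cos Δλ = 0.689165,  By = cos φ₂ sin Δλ = 0.010866
φₘ = atan2(sin φ₁ + sin φ₂, √((cos φ₁ + Bx)² + By²)) = 48.37616°
λₘ = λ₁ + atan2(By, cos φ₁ + Bx) = -66.81690°

48.376°N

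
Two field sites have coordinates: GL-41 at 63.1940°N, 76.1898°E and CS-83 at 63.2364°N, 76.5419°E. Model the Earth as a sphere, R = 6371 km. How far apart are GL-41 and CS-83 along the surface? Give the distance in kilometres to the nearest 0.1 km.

Δφ = 0.0424°,  Δλ = 0.3521°
a = sin²(Δφ/2) + cos φ₁ cos φ₂ sin²(Δλ/2) = 0.000002
c = 2·arcsin(√a) = 0.002866 rad = 0.1642°
d = R·c = 6371 × 0.002866 = 18.3 km

18.3 km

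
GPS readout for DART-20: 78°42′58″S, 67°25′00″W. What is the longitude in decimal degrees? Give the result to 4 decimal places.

67.4167°W

67° + 25′/60 + 0″/3600 = 67 + 0.41667 + 0.00000 = 67.4167°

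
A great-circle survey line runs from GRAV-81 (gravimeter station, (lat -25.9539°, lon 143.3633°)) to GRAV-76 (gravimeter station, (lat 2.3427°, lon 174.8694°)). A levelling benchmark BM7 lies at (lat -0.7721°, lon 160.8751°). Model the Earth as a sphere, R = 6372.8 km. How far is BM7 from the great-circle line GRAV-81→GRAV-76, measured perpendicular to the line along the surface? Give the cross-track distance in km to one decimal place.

δ₁₃ = central angle GRAV-81→BM7 = 0.529034 rad  (haversine)
θ₁₃ = bearing GRAV-81→BM7 = 36.594°,  θ₁₂ = bearing GRAV-81→GRAV-76 = 51.890°
dₓₜ = R·arcsin(sin δ₁₃ · sin(θ₁₃ − θ₁₂)) = 6372.8·arcsin(0.50470·sin(-15.295°)) = -850.971 km
|dₓₜ| = 850.971 km

851.0 km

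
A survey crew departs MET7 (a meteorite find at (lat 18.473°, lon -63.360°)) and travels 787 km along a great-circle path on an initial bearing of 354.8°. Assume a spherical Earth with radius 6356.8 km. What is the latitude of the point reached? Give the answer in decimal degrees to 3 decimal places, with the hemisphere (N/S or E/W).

δ = d/R = 787/6356.8 = 0.123804 rad
φ₂ = arcsin(sin φ₁ cos δ + cos φ₁ sin δ cos θ)
   = arcsin(0.31686·0.99235 + 0.94847·0.12349·0.99588) = 25.53586°
λ₂ = λ₁ + atan2(sin θ sin δ cos φ₁, cos δ − sin φ₁ sin φ₂) = -64.07070°

25.536°N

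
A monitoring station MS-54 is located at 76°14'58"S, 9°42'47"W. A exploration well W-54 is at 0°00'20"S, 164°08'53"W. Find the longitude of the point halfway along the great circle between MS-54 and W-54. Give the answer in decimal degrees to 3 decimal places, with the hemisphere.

156.709°W

MS-54: φ = -76.24944°, λ = -9.71306°
W-54: φ = -0.00556°, λ = -164.14806°
Bx = cos φ₂ cos Δλ = -0.902096,  By = cos φ₂ sin Δλ = -0.431535
φₘ = atan2(sin φ₁ + sin φ₂, √((cos φ₁ + Bx)² + By²)) = -50.80142°
λₘ = λ₁ + atan2(By, cos φ₁ + Bx) = -156.70895°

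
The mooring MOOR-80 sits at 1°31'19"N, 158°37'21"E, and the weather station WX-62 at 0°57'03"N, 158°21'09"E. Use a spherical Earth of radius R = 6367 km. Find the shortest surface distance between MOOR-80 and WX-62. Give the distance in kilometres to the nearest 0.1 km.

70.2 km

MOOR-80: φ = +1.52194°, λ = +158.62250°
WX-62: φ = +0.95083°, λ = +158.35250°
Δφ = -0.5711°,  Δλ = -0.2700°
a = sin²(Δφ/2) + cos φ₁ cos φ₂ sin²(Δλ/2) = 0.000030
c = 2·arcsin(√a) = 0.011025 rad = 0.6317°
d = R·c = 6367 × 0.011025 = 70.2 km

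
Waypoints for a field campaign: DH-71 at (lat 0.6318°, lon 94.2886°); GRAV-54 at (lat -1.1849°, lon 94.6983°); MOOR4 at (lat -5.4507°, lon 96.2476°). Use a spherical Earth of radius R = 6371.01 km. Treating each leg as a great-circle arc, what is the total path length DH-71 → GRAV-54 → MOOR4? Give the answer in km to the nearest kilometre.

DH-71→GRAV-54: c = 0.032504 rad, d = 207.08 km
GRAV-54→MOOR4: c = 0.079193 rad, d = 504.54 km
Total = 207.08 + 504.54 = 711.62 km

712 km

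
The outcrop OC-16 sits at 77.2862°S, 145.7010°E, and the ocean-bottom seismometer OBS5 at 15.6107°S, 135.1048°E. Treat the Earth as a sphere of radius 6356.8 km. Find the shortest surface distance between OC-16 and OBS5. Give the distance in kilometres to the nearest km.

6869 km

Δφ = 61.6755°,  Δλ = -10.5962°
a = sin²(Δφ/2) + cos φ₁ cos φ₂ sin²(Δλ/2) = 0.264575
c = 2·arcsin(√a) = 1.080542 rad = 61.9105°
d = R·c = 6356.8 × 1.080542 = 6868.8 km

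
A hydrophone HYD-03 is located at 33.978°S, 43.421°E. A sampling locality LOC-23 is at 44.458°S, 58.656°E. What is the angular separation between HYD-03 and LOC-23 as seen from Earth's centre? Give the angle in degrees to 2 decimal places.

Δφ = -10.4800°,  Δλ = 15.2350°
a = sin²(Δφ/2) + cos φ₁ cos φ₂ sin²(Δλ/2) = 0.018741
c = 2·arcsin(√a) = 0.274661 rad = 15.7369°

15.74°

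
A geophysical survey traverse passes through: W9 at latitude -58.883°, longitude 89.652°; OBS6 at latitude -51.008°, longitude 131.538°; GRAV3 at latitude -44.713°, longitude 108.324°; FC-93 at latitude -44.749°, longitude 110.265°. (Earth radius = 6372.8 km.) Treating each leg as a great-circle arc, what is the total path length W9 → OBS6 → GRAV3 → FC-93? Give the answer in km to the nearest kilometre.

4775 km

W9→OBS6: c = 0.433549 rad, d = 2762.92 km
OBS6→GRAV3: c = 0.291655 rad, d = 1858.66 km
GRAV3→FC-93: c = 0.024074 rad, d = 153.42 km
Total = 2762.92 + 1858.66 + 153.42 = 4775.00 km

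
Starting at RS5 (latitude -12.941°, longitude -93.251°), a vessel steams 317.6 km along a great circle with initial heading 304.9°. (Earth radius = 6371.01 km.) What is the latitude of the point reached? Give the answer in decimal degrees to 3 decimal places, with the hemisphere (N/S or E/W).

11.296°S

δ = d/R = 317.6/6371.01 = 0.049851 rad
φ₂ = arcsin(sin φ₁ cos δ + cos φ₁ sin δ cos θ)
   = arcsin(-0.22395·0.99876 + 0.97460·0.04983·0.57215) = -11.29633°
λ₂ = λ₁ + atan2(sin θ sin δ cos φ₁, cos δ − sin φ₁ sin φ₂) = -95.63953°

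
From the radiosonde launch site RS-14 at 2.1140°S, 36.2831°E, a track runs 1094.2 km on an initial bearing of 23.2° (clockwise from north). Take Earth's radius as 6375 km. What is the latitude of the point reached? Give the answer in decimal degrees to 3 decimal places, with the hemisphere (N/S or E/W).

6.923°N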